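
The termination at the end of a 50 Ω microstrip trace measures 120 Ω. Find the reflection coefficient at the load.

Γ = 0.412

Γ = (Z_L − Z_0)/(Z_L + Z_0) = (120 − 50)/(120 + 50) = 70/170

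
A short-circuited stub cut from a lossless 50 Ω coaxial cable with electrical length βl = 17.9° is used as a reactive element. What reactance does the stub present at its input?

X_in ≈ 16.1 Ω (inductive)

tan(βl) = 0.323
For a short-circuited stub, Z_in = jZ_0·tan(βl)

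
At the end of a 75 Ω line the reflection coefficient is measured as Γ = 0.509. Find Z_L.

Z_L = Z_0·(1 + Γ)/(1 − Γ) = 75·(1.51)/(0.491)

Z_L ≈ 230 Ω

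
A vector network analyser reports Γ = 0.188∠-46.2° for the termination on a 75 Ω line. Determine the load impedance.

Z_L = Z_0·(1 + Γ)/(1 − Γ) = 75·(1.13 − j0.136)/(0.87 + j0.136)

Z_L ≈ 93.3 − j26.3 Ω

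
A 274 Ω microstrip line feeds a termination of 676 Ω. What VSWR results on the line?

Γ = (676 − 274)/(676 + 274) = 0.423
VSWR = (1 + 0.423)/(1 − 0.423)

VSWR ≈ 2.47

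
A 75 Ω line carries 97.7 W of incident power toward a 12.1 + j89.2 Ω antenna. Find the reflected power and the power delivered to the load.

P_reflected ≈ 74.9 W; P_delivered ≈ 22.8 W

|Γ| = |(-62.9 + j89.2)/(87.1 + j89.2)| = 0.875
|Γ|² = 0.766
P_refl = |Γ|²·P_inc = 74.9 W, P_del = (1 − |Γ|²)·P_inc = 22.8 W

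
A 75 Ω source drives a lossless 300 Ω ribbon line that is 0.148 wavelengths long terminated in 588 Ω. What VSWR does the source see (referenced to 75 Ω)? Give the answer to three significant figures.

βl = 2π × 0.148 = 53.3°
tan(βl) = 1.34
Z_in = Z_0·(Z_L + jZ_0·tanβl)/(Z_0 + jZ_L·tanβl) = 208 − j145 Ω
Γ_s = (Z_in − Z_s)/(Z_in + Z_s) = (133 − j145)/(283 − j145), |Γ_s| = 0.618
VSWR = (1 + |Γ_s|)/(1 − |Γ_s|)

VSWR ≈ 4.24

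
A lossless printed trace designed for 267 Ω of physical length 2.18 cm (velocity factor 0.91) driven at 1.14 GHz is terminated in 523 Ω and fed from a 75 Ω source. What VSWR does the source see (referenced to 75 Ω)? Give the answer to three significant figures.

λ = v/f = 0.91·c / 1.14 GHz = 0.239 m
βl = 2π·l/λ = 2π × 0.091 = 32.8°
tan(βl) = 0.644
Z_in = Z_0·(Z_L + jZ_0·tanβl)/(Z_0 + jZ_L·tanβl) = 286 − j188 Ω
Γ_s = (Z_in − Z_s)/(Z_in + Z_s) = (211 − j188)/(361 − j188), |Γ_s| = 0.694
VSWR = (1 + |Γ_s|)/(1 − |Γ_s|)

VSWR ≈ 5.54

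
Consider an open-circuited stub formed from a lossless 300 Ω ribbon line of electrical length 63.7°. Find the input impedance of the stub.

tan(βl) = 2.02
For an open-circuited stub, Z_in = −jZ_0·cot(βl) = −jZ_0/tan(βl)

Z_in ≈ −j148 Ω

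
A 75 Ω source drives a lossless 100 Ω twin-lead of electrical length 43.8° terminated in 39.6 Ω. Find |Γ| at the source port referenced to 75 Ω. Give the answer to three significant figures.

|Γ| ≈ 0.45

tan(βl) = 0.959
Z_in = Z_0·(Z_L + jZ_0·tanβl)/(Z_0 + jZ_L·tanβl) = 66.4 + j70.7 Ω
Γ_s = (Z_in − Z_s)/(Z_in + Z_s) = (-8.56 + j70.7)/(141 + j70.7), |Γ_s| = 0.45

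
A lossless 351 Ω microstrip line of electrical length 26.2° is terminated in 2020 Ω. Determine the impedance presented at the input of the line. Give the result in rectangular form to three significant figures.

tan(βl) = tan(26.2°) = 0.492
Z_in = Z_0·(Z_L + jZ_0·tanβl)/(Z_0 + jZ_L·tanβl)
     = 351·(2020 + j173)/(351 + j994)

Z_in ≈ 278 − j615 Ω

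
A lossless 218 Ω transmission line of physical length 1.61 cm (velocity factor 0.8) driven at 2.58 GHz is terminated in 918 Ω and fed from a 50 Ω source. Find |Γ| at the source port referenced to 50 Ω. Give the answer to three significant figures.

|Γ| ≈ 0.686

λ = v/f = 0.8·c / 2.58 GHz = 0.093 m
βl = 2π·l/λ = 2π × 0.173 = 62.3°
tan(βl) = 1.91
Z_in = Z_0·(Z_L + jZ_0·tanβl)/(Z_0 + jZ_L·tanβl) = 65 − j106 Ω
Γ_s = (Z_in − Z_s)/(Z_in + Z_s) = (15 − j106)/(115 − j106), |Γ_s| = 0.686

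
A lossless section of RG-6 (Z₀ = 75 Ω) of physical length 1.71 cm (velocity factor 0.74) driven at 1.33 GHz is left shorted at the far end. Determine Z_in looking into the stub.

λ = v/f = 0.74·c / 1.33 GHz = 0.167 m
βl = 2π·l/λ = 2π × 0.102 = 36.9°
tan(βl) = 0.75
For a shorted stub, Z_in = jZ_0·tan(βl)

Z_in ≈ +j56.3 Ω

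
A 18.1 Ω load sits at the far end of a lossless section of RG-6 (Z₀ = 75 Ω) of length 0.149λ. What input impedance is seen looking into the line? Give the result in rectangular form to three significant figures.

βl = 2π × 0.149 = 53.6°
tan(βl) = tan(53.6°) = 1.36
Z_in = Z_0·(Z_L + jZ_0·tanβl)/(Z_0 + jZ_L·tanβl)
     = 75·(18.1 + j102)/(75 + j24.6)

Z_in ≈ 46.5 + j86.6 Ω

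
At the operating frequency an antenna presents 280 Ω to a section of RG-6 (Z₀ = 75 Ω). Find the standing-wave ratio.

Γ = (280 − 75)/(280 + 75) = 0.577
VSWR = (1 + 0.577)/(1 − 0.577)

VSWR ≈ 3.73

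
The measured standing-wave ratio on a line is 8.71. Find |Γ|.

|Γ| = (S − 1)/(S + 1) = (8.71 − 1)/(8.71 + 1) = 7.71/9.71

|Γ| ≈ 0.794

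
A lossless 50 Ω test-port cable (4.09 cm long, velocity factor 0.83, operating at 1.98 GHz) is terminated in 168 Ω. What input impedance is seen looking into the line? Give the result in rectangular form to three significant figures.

λ = v/f = 0.83·c / 1.98 GHz = 0.126 m
βl = 2π·l/λ = 2π × 0.325 = 117°
tan(βl) = tan(117°) = -1.96
Z_in = Z_0·(Z_L + jZ_0·tanβl)/(Z_0 + jZ_L·tanβl)
     = 50·(168 − j97.8)/(50 − j329)

Z_in ≈ 18.3 + j22.8 Ω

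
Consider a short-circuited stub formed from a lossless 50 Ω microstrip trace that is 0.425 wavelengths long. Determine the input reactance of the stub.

X_in ≈ -25.5 Ω (capacitive)

βl = 2π × 0.425 = 153°
tan(βl) = -0.51
For a short-circuited stub, Z_in = jZ_0·tan(βl)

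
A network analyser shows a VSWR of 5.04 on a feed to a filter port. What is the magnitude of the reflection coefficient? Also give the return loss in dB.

|Γ| ≈ 0.669; return loss ≈ 3.49 dB

|Γ| = (S − 1)/(S + 1) = (5.04 − 1)/(5.04 + 1) = 4.04/6.04
RL = −20·log₁₀|Γ| = −20·log₁₀(0.669)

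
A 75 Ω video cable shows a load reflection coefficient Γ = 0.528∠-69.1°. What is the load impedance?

Z_L ≈ 60 − j82 Ω

Z_L = Z_0·(1 + Γ)/(1 − Γ) = 75·(1.19 − j0.493)/(0.812 + j0.493)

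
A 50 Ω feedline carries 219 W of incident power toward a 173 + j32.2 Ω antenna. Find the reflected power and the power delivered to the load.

P_reflected ≈ 69.7 W; P_delivered ≈ 149 W

|Γ| = |(123 + j32.2)/(223 + j32.2)| = 0.564
|Γ|² = 0.318
P_refl = |Γ|²·P_inc = 69.7 W, P_del = (1 − |Γ|²)·P_inc = 149 W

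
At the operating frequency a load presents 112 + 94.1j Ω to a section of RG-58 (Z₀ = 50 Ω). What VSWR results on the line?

Γ = (Z_L − Z_0)/(Z_L + Z_0) = (62 + j94.1)/(162 + j94.1)
|Γ| = 113/187 = 0.601
VSWR = (1 + |Γ|)/(1 − |Γ|) = 1.6/0.399

VSWR ≈ 4.02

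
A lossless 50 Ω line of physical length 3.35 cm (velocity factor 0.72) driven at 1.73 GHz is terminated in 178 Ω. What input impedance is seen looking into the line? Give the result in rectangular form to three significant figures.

λ = v/f = 0.72·c / 1.73 GHz = 0.125 m
βl = 2π·l/λ = 2π × 0.268 = 96.6°
tan(βl) = tan(96.6°) = -8.65
Z_in = Z_0·(Z_L + jZ_0·tanβl)/(Z_0 + jZ_L·tanβl)
     = 50·(178 − j433)/(50 − j1540)

Z_in ≈ 14.2 + j5.32 Ω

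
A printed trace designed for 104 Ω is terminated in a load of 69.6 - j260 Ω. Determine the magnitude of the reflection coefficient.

Γ = (Z_L − Z_0)/(Z_L + Z_0) = (-34.4 − j260)/(173.6 − j260)
|Γ| = 262/313

|Γ| ≈ 0.839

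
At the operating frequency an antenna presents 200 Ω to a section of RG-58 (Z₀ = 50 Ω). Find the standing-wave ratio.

VSWR ≈ 4

For a purely resistive load, VSWR = R_L/Z_0 or Z_0/R_L (whichever > 1) = 200/50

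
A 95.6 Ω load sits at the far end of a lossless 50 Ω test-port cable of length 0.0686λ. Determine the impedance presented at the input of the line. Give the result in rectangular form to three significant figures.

βl = 2π × 0.0686 = 24.7°
tan(βl) = tan(24.7°) = 0.46
Z_in = Z_0·(Z_L + jZ_0·tanβl)/(Z_0 + jZ_L·tanβl)
     = 50·(95.6 + j23)/(50 + j44)

Z_in ≈ 65.3 − j34.4 Ω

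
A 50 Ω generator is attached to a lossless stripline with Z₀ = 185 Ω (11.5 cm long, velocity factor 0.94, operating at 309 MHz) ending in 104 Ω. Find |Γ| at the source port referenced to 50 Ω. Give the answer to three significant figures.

λ = v/f = 0.94·c / 309 MHz = 0.913 m
βl = 2π·l/λ = 2π × 0.126 = 45.4°
tan(βl) = 1.01
Z_in = Z_0·(Z_L + jZ_0·tanβl)/(Z_0 + jZ_L·tanβl) = 159 + j96.8 Ω
Γ_s = (Z_in − Z_s)/(Z_in + Z_s) = (109 + j96.8)/(209 + j96.8), |Γ_s| = 0.633

|Γ| ≈ 0.633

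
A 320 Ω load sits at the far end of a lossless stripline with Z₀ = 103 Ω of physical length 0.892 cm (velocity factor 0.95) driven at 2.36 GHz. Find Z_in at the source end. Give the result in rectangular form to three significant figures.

Z_in ≈ 117 − j130 Ω

λ = v/f = 0.95·c / 2.36 GHz = 0.121 m
βl = 2π·l/λ = 2π × 0.0739 = 26.6°
tan(βl) = tan(26.6°) = 0.501
Z_in = Z_0·(Z_L + jZ_0·tanβl)/(Z_0 + jZ_L·tanβl)
     = 103·(320 + j51.6)/(103 + j160)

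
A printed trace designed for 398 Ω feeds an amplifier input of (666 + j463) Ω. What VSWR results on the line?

VSWR ≈ 2.71

Γ = (Z_L − Z_0)/(Z_L + Z_0) = (268 + j463)/(1064 + j463)
|Γ| = 535/1160 = 0.461
VSWR = (1 + |Γ|)/(1 − |Γ|) = 1.46/0.539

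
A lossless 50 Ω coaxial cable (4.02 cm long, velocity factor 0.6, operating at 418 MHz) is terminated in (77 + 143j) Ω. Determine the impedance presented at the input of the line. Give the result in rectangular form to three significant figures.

λ = v/f = 0.6·c / 418 MHz = 0.431 m
βl = 2π·l/λ = 2π × 0.0934 = 33.6°
tan(βl) = tan(33.6°) = 0.665
Z_in = Z_0·(Z_L + jZ_0·tanβl)/(Z_0 + jZ_L·tanβl)
     = 50·(77 + j176)/(-45 + j51.2)

Z_in ≈ 59.7 − j128 Ω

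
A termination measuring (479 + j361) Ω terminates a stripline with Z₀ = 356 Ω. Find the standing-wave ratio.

VSWR ≈ 2.44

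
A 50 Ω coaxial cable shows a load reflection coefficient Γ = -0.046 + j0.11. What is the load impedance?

Z_L ≈ 44.6 + j9.94 Ω

Z_L = Z_0·(1 + Γ)/(1 − Γ) = 50·(0.954 + j0.11)/(1.05 − j0.11)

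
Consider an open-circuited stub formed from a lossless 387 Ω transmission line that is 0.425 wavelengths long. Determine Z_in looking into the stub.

Z_in ≈ +j760 Ω

βl = 2π × 0.425 = 153°
tan(βl) = -0.51
For an open-circuited stub, Z_in = −jZ_0·cot(βl) = −jZ_0/tan(βl)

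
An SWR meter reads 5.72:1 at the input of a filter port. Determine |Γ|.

|Γ| = (S − 1)/(S + 1) = (5.72 − 1)/(5.72 + 1) = 4.72/6.72

|Γ| ≈ 0.702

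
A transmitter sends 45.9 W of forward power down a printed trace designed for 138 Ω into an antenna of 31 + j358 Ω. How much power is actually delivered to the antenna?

P_delivered ≈ 5.01 W

|Γ| = |(-107 + j358)/(169 + j358)| = 0.944
|Γ|² = 0.891
P_refl = |Γ|²·P_inc = 40.9 W, P_del = (1 − |Γ|²)·P_inc = 5.01 W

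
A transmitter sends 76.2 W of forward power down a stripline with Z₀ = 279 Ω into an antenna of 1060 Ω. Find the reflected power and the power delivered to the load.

Γ = (1060 − 279)/(1060 + 279) = 0.583
|Γ|² = 0.34
P_refl = |Γ|²·P_inc = 25.9 W, P_del = (1 − |Γ|²)·P_inc = 50.3 W

P_reflected ≈ 25.9 W; P_delivered ≈ 50.3 W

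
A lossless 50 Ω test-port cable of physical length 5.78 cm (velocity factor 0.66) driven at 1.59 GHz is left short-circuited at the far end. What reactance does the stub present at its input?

X_in ≈ -11.5 Ω (capacitive)

λ = v/f = 0.66·c / 1.59 GHz = 0.125 m
βl = 2π·l/λ = 2π × 0.464 = 167°
tan(βl) = -0.229
For a short-circuited stub, Z_in = jZ_0·tan(βl)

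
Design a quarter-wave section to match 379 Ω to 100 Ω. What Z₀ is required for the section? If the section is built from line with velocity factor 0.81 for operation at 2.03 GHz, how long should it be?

Z_qwt = √(Z_0·R_L) = √(100 × 379) = √37900
λ = 0.81·c/f = 0.12 m, so l = λ/4 = 0.0299 m

Z_qwt ≈ 195 Ω; length ≈ 2.99 cm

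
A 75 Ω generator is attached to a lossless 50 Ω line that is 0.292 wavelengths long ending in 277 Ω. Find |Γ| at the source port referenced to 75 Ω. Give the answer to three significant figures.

βl = 2π × 0.292 = 105°
tan(βl) = -3.7
Z_in = Z_0·(Z_L + jZ_0·tanβl)/(Z_0 + jZ_L·tanβl) = 9.66 + j13 Ω
Γ_s = (Z_in − Z_s)/(Z_in + Z_s) = (-65.3 + j13)/(84.7 + j13), |Γ_s| = 0.778

|Γ| ≈ 0.778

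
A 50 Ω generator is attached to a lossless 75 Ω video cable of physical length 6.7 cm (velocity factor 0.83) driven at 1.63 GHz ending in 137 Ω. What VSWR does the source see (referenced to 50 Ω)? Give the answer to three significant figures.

VSWR ≈ 2.56

λ = v/f = 0.83·c / 1.63 GHz = 0.153 m
βl = 2π·l/λ = 2π × 0.439 = 158°
tan(βl) = -0.406
Z_in = Z_0·(Z_L + jZ_0·tanβl)/(Z_0 + jZ_L·tanβl) = 103 + j45.9 Ω
Γ_s = (Z_in − Z_s)/(Z_in + Z_s) = (52.9 + j45.9)/(153 + j45.9), |Γ_s| = 0.439
VSWR = (1 + |Γ_s|)/(1 − |Γ_s|)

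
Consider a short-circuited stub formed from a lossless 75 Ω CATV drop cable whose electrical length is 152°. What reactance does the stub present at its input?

X_in ≈ -39.9 Ω (capacitive)

tan(βl) = -0.532
For a short-circuited stub, Z_in = jZ_0·tan(βl)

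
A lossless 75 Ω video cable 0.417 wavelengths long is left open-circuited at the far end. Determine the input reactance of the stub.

X_in ≈ 131 Ω (inductive)

βl = 2π × 0.417 = 150°
tan(βl) = -0.575
For an open-circuited stub, Z_in = −jZ_0·cot(βl) = −jZ_0/tan(βl)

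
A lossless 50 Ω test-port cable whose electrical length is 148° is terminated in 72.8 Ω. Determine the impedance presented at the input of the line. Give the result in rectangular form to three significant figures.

Z_in ≈ 55.4 + j19.1 Ω

tan(βl) = tan(148°) = -0.625
Z_in = Z_0·(Z_L + jZ_0·tanβl)/(Z_0 + jZ_L·tanβl)
     = 50·(72.8 − j31.2)/(50 − j45.5)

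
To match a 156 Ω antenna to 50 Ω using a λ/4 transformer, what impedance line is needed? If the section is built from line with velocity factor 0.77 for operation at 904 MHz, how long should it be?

Z_qwt = √(Z_0·R_L) = √(50 × 156) = √7800
λ = 0.77·c/f = 0.256 m, so l = λ/4 = 0.0639 m

Z_qwt ≈ 88.3 Ω; length ≈ 6.39 cm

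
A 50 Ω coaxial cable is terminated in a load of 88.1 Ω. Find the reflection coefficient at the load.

Γ = 0.276

Γ = (Z_L − Z_0)/(Z_L + Z_0) = (88.1 − 50)/(88.1 + 50) = 38.1/138.1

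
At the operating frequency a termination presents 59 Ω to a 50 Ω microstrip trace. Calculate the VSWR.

VSWR ≈ 1.18

For a purely resistive load, VSWR = R_L/Z_0 or Z_0/R_L (whichever > 1) = 59/50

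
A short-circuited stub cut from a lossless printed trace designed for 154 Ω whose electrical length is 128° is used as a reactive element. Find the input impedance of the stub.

tan(βl) = -1.28
For a short-circuited stub, Z_in = jZ_0·tan(βl)

Z_in ≈ −j197 Ω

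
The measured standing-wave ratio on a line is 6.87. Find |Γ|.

|Γ| = (S − 1)/(S + 1) = (6.87 − 1)/(6.87 + 1) = 5.87/7.87

|Γ| ≈ 0.746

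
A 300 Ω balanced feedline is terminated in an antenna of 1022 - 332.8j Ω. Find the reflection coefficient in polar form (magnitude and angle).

Γ ≈ 0.583 ∠ -10.6°

Γ = (Z_L − Z_0)/(Z_L + Z_0) = (722 − j332.8)/(1322 − j332.8)
|Γ| = 795/1360 = 0.583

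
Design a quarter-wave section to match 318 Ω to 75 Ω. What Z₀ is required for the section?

Z_qwt ≈ 154 Ω

Z_qwt = √(Z_0·R_L) = √(75 × 318) = √23850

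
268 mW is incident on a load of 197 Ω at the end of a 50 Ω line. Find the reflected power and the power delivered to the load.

P_reflected ≈ 94.9 mW; P_delivered ≈ 173 mW

Γ = (197 − 50)/(197 + 50) = 0.595
|Γ|² = 0.354
P_refl = |Γ|²·P_inc = 94.9 mW, P_del = (1 − |Γ|²)·P_inc = 173 mW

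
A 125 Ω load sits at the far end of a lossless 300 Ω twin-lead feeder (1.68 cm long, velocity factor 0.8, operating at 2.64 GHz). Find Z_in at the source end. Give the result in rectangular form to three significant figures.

λ = v/f = 0.8·c / 2.64 GHz = 0.0909 m
βl = 2π·l/λ = 2π × 0.185 = 66.5°
tan(βl) = tan(66.5°) = 2.3
Z_in = Z_0·(Z_L + jZ_0·tanβl)/(Z_0 + jZ_L·tanβl)
     = 300·(125 + j691)/(300 + j288)

Z_in ≈ 410 + j297 Ω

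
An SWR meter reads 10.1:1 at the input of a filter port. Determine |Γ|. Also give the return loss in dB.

|Γ| = (S − 1)/(S + 1) = (10.1 − 1)/(10.1 + 1) = 9.1/11.1
RL = −20·log₁₀|Γ| = −20·log₁₀(0.82)

|Γ| ≈ 0.82; return loss ≈ 1.73 dB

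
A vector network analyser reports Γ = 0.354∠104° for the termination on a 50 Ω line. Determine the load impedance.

Z_L = Z_0·(1 + Γ)/(1 − Γ) = 50·(0.914 + j0.343)/(1.09 − j0.343)

Z_L ≈ 33.7 + j26.5 Ω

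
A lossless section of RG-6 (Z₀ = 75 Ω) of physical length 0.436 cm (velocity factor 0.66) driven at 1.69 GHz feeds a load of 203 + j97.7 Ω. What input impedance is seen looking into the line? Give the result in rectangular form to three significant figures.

Z_in ≈ 241 − j57.4 Ω

λ = v/f = 0.66·c / 1.69 GHz = 0.117 m
βl = 2π·l/λ = 2π × 0.0372 = 13.4°
tan(βl) = tan(13.4°) = 0.238
Z_in = Z_0·(Z_L + jZ_0·tanβl)/(Z_0 + jZ_L·tanβl)
     = 75·(203 + j116)/(51.7 + j48.4)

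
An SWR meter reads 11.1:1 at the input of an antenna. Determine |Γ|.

|Γ| ≈ 0.835

|Γ| = (S − 1)/(S + 1) = (11.1 − 1)/(11.1 + 1) = 10.1/12.1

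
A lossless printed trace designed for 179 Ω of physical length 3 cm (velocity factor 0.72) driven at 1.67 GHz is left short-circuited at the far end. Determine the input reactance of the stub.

λ = v/f = 0.72·c / 1.67 GHz = 0.129 m
βl = 2π·l/λ = 2π × 0.232 = 83.5°
tan(βl) = 8.78
For a short-circuited stub, Z_in = jZ_0·tan(βl)

X_in ≈ 1570 Ω (inductive)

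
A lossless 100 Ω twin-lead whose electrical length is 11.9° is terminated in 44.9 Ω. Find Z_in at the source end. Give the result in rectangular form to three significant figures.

Z_in ≈ 46.5 + j16.7 Ω

tan(βl) = tan(11.9°) = 0.211
Z_in = Z_0·(Z_L + jZ_0·tanβl)/(Z_0 + jZ_L·tanβl)
     = 100·(44.9 + j21.1)/(100 + j9.46)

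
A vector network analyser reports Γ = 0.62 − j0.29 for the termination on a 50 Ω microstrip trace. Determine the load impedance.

Z_L = Z_0·(1 + Γ)/(1 − Γ) = 50·(1.62 − j0.29)/(0.38 + j0.29)

Z_L ≈ 116 − j127 Ω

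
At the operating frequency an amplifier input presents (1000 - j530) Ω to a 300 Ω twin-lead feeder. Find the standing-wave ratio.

VSWR ≈ 4.34

Γ = (Z_L − Z_0)/(Z_L + Z_0) = (700 − j530)/(1300 − j530)
|Γ| = 878/1400 = 0.625
VSWR = (1 + |Γ|)/(1 − |Γ|) = 1.63/0.375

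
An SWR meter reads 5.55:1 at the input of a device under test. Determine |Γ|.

|Γ| = (S − 1)/(S + 1) = (5.55 − 1)/(5.55 + 1) = 4.55/6.55

|Γ| ≈ 0.695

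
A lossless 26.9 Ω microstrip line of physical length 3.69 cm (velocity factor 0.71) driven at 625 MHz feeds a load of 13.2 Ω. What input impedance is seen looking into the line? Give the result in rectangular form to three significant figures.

Z_in ≈ 18.9 + j14.3 Ω

λ = v/f = 0.71·c / 625 MHz = 0.341 m
βl = 2π·l/λ = 2π × 0.108 = 39°
tan(βl) = tan(39°) = 0.809
Z_in = Z_0·(Z_L + jZ_0·tanβl)/(Z_0 + jZ_L·tanβl)
     = 26.9·(13.2 + j21.8)/(26.9 + j10.7)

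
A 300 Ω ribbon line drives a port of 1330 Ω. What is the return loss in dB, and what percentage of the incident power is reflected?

RL ≈ 3.99 dB; 39.9% of incident power reflected

Γ = (1330 − 300)/(1330 + 300) = 0.632
RL = −20·log₁₀(0.632) = 3.99 dB
P_refl/P_inc = |Γ|² = 0.399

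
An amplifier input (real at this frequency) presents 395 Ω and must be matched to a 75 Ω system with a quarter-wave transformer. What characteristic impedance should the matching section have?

Z_qwt ≈ 172 Ω

Z_qwt = √(Z_0·R_L) = √(75 × 395) = √29620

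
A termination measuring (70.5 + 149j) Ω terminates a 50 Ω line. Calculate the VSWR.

VSWR ≈ 8.3

Γ = (Z_L − Z_0)/(Z_L + Z_0) = (20.5 + j149)/(120.5 + j149)
|Γ| = 150/192 = 0.785
VSWR = (1 + |Γ|)/(1 − |Γ|) = 1.78/0.215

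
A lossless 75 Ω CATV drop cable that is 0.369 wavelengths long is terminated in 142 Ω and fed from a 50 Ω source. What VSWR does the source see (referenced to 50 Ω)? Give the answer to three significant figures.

VSWR ≈ 2.11

βl = 2π × 0.369 = 133°
tan(βl) = -1.08
Z_in = Z_0·(Z_L + jZ_0·tanβl)/(Z_0 + jZ_L·tanβl) = 59.4 + j40.4 Ω
Γ_s = (Z_in − Z_s)/(Z_in + Z_s) = (9.42 + j40.4)/(109 + j40.4), |Γ_s| = 0.356
VSWR = (1 + |Γ_s|)/(1 − |Γ_s|)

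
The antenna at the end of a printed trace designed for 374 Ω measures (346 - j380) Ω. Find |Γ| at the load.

|Γ| ≈ 0.468

Γ = (Z_L − Z_0)/(Z_L + Z_0) = (-28 − j380)/(720 − j380)
|Γ| = 381/814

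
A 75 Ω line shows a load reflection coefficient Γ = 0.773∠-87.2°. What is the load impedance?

Z_L ≈ 19.8 − j76.1 Ω

Z_L = Z_0·(1 + Γ)/(1 − Γ) = 75·(1.04 − j0.772)/(0.962 + j0.772)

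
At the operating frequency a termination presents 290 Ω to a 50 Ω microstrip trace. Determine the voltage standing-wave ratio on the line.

VSWR ≈ 5.8

For a purely resistive load, VSWR = R_L/Z_0 or Z_0/R_L (whichever > 1) = 290/50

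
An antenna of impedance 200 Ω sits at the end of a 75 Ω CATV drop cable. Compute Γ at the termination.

Γ = (Z_L − Z_0)/(Z_L + Z_0) = (200 − 75)/(200 + 75) = 125/275

Γ = 0.455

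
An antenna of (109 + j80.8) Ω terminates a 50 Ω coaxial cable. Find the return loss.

Γ = (59 + j80.8)/(159 + j80.8), |Γ| = 0.561
RL = −20·log₁₀|Γ| = −20·log₁₀(0.561)

RL ≈ 5.02 dB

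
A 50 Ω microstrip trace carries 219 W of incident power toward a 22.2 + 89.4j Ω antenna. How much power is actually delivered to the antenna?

P_delivered ≈ 73.6 W

|Γ| = |(-27.8 + j89.4)/(72.2 + j89.4)| = 0.815
|Γ|² = 0.664
P_refl = |Γ|²·P_inc = 145 W, P_del = (1 − |Γ|²)·P_inc = 73.6 W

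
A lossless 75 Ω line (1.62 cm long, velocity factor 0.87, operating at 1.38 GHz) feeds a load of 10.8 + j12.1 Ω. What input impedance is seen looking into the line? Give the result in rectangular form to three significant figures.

Z_in ≈ 17.8 + j61.2 Ω

λ = v/f = 0.87·c / 1.38 GHz = 0.189 m
βl = 2π·l/λ = 2π × 0.0857 = 30.8°
tan(βl) = tan(30.8°) = 0.597
Z_in = Z_0·(Z_L + jZ_0·tanβl)/(Z_0 + jZ_L·tanβl)
     = 75·(10.8 + j56.9)/(67.8 + j6.45)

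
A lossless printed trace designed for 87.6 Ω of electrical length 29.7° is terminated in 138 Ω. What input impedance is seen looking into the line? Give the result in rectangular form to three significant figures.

Z_in ≈ 101 − j41 Ω

tan(βl) = tan(29.7°) = 0.57
Z_in = Z_0·(Z_L + jZ_0·tanβl)/(Z_0 + jZ_L·tanβl)
     = 87.6·(138 + j50)/(87.6 + j78.7)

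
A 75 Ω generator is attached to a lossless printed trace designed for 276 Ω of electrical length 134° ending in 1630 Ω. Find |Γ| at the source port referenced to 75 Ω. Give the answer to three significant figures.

|Γ| ≈ 0.841

tan(βl) = -1.04
Z_in = Z_0·(Z_L + jZ_0·tanβl)/(Z_0 + jZ_L·tanβl) = 88 + j252 Ω
Γ_s = (Z_in − Z_s)/(Z_in + Z_s) = (13 + j252)/(163 + j252), |Γ_s| = 0.841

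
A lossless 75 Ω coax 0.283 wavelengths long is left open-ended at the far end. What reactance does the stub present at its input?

βl = 2π × 0.283 = 102°
tan(βl) = -4.75
For an open-ended stub, Z_in = −jZ_0·cot(βl) = −jZ_0/tan(βl)

X_in ≈ 15.8 Ω (inductive)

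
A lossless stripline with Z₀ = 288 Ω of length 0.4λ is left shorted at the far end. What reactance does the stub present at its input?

βl = 2π × 0.4 = 144°
tan(βl) = -0.727
For a shorted stub, Z_in = jZ_0·tan(βl)

X_in ≈ -209 Ω (capacitive)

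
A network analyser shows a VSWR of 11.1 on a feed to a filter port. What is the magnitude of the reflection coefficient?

|Γ| ≈ 0.835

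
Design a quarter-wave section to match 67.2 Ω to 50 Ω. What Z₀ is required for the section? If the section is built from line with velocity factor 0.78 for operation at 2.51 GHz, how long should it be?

Z_qwt = √(Z_0·R_L) = √(50 × 67.2) = √3360
λ = 0.78·c/f = 0.0932 m, so l = λ/4 = 0.0233 m

Z_qwt ≈ 58 Ω; length ≈ 2.33 cm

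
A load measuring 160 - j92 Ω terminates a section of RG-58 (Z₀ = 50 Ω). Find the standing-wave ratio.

Γ = (Z_L − Z_0)/(Z_L + Z_0) = (110 − j92)/(210 − j92)
|Γ| = 143/229 = 0.625
VSWR = (1 + |Γ|)/(1 − |Γ|) = 1.63/0.375

VSWR ≈ 4.34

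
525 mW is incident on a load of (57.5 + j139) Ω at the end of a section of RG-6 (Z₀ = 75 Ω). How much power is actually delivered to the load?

P_delivered ≈ 246 mW

|Γ| = |(-17.5 + j139)/(132.5 + j139)| = 0.73
|Γ|² = 0.532
P_refl = |Γ|²·P_inc = 279 mW, P_del = (1 − |Γ|²)·P_inc = 246 mW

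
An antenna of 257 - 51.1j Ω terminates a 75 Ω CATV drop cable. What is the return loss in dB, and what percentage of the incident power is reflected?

Γ = (182 − j51.1)/(332 − j51.1), |Γ| = 0.563
RL = −20·log₁₀(0.563) = 4.99 dB
P_refl/P_inc = |Γ|² = 0.317

RL ≈ 4.99 dB; 31.7% of incident power reflected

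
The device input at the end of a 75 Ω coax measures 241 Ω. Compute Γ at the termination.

Γ = (Z_L − Z_0)/(Z_L + Z_0) = (241 − 75)/(241 + 75) = 166/316

Γ = 0.525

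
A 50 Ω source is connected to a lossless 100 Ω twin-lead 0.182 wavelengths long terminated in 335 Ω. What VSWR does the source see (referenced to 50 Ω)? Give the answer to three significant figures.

VSWR ≈ 2.69

βl = 2π × 0.182 = 65.5°
tan(βl) = 2.2
Z_in = Z_0·(Z_L + jZ_0·tanβl)/(Z_0 + jZ_L·tanβl) = 35.4 − j40.7 Ω
Γ_s = (Z_in − Z_s)/(Z_in + Z_s) = (-14.6 − j40.7)/(85.4 − j40.7), |Γ_s| = 0.457
VSWR = (1 + |Γ_s|)/(1 − |Γ_s|)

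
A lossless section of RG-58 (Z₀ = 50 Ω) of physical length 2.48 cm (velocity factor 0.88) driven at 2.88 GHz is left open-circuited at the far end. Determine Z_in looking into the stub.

Z_in ≈ +j6.49 Ω

λ = v/f = 0.88·c / 2.88 GHz = 0.0917 m
βl = 2π·l/λ = 2π × 0.271 = 97.4°
tan(βl) = -7.7
For an open-circuited stub, Z_in = −jZ_0·cot(βl) = −jZ_0/tan(βl)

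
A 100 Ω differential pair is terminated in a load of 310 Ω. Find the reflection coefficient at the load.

Γ = 0.512

Γ = (Z_L − Z_0)/(Z_L + Z_0) = (310 − 100)/(310 + 100) = 210/410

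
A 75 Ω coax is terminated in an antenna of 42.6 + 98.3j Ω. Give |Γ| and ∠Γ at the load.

Γ ≈ 0.675 ∠ 68.4°

Γ = (Z_L − Z_0)/(Z_L + Z_0) = (-32.4 + j98.3)/(117.6 + j98.3)
|Γ| = 104/153 = 0.675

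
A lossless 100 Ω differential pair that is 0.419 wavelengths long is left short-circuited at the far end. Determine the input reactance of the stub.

X_in ≈ -55.8 Ω (capacitive)

βl = 2π × 0.419 = 151°
tan(βl) = -0.558
For a short-circuited stub, Z_in = jZ_0·tan(βl)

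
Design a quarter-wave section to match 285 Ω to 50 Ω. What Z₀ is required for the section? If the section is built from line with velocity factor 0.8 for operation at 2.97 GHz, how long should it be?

Z_qwt ≈ 119 Ω; length ≈ 2.02 cm

Z_qwt = √(Z_0·R_L) = √(50 × 285) = √14250
λ = 0.8·c/f = 0.0808 m, so l = λ/4 = 0.0202 m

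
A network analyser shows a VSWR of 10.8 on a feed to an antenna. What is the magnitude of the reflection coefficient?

|Γ| = (S − 1)/(S + 1) = (10.8 − 1)/(10.8 + 1) = 9.8/11.8

|Γ| ≈ 0.831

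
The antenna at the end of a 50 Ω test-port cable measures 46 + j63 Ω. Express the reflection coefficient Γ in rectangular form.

Γ ≈ 0.272 + j0.478

Γ = (Z_L − Z_0)/(Z_L + Z_0) = (-4 + j63)/(96 + j63)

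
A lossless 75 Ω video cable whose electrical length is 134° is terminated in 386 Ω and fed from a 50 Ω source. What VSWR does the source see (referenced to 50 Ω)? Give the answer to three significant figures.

VSWR ≈ 5.53

tan(βl) = -1.04
Z_in = Z_0·(Z_L + jZ_0·tanβl)/(Z_0 + jZ_L·tanβl) = 27.2 + j67.3 Ω
Γ_s = (Z_in − Z_s)/(Z_in + Z_s) = (-22.8 + j67.3)/(77.2 + j67.3), |Γ_s| = 0.694
VSWR = (1 + |Γ_s|)/(1 − |Γ_s|)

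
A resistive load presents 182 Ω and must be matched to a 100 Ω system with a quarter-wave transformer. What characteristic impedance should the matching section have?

Z_qwt ≈ 135 Ω

Z_qwt = √(Z_0·R_L) = √(100 × 182) = √18200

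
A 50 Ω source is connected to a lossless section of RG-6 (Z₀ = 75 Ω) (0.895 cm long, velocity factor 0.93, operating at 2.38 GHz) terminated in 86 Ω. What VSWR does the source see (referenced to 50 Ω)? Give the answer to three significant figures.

λ = v/f = 0.93·c / 2.38 GHz = 0.117 m
βl = 2π·l/λ = 2π × 0.0763 = 27.5°
tan(βl) = 0.52
Z_in = Z_0·(Z_L + jZ_0·tanβl)/(Z_0 + jZ_L·tanβl) = 80.6 − j9.06 Ω
Γ_s = (Z_in − Z_s)/(Z_in + Z_s) = (30.6 − j9.06)/(131 − j9.06), |Γ_s| = 0.244
VSWR = (1 + |Γ_s|)/(1 − |Γ_s|)

VSWR ≈ 1.64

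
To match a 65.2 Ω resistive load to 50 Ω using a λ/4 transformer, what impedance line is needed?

Z_qwt = √(Z_0·R_L) = √(50 × 65.2) = √3260

Z_qwt ≈ 57.1 Ω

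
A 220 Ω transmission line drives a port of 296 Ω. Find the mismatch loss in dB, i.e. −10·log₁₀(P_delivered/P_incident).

mismatch loss ≈ 0.0953 dB

Γ = (296 − 220)/(296 + 220) = 0.147
|Γ|² = 0.0217, so P_del/P_inc = 1 − |Γ|² = 0.978
ML = −10·log₁₀(1 − |Γ|²)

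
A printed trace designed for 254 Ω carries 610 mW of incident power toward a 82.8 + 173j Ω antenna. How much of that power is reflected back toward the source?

P_reflected ≈ 252 mW

|Γ| = |(-171.2 + j173)/(336.8 + j173)| = 0.643
|Γ|² = 0.413
P_refl = |Γ|²·P_inc = 252 mW, P_del = (1 − |Γ|²)·P_inc = 358 mW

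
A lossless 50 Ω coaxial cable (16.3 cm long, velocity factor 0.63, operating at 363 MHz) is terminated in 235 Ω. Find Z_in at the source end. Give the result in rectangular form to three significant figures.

λ = v/f = 0.63·c / 363 MHz = 0.521 m
βl = 2π·l/λ = 2π × 0.313 = 113°
tan(βl) = tan(113°) = -2.39
Z_in = Z_0·(Z_L + jZ_0·tanβl)/(Z_0 + jZ_L·tanβl)
     = 50·(235 − j120)/(50 − j562)

Z_in ≈ 12.4 + j19.8 Ω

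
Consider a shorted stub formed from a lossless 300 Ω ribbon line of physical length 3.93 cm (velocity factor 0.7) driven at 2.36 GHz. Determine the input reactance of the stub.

λ = v/f = 0.7·c / 2.36 GHz = 0.089 m
βl = 2π·l/λ = 2π × 0.442 = 159°
tan(βl) = -0.384
For a shorted stub, Z_in = jZ_0·tan(βl)

X_in ≈ -115 Ω (capacitive)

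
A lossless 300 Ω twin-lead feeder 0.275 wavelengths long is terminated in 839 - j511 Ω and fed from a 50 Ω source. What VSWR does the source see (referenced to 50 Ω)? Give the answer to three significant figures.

VSWR ≈ 4.14

βl = 2π × 0.275 = 99°
tan(βl) = -6.31
Z_in = Z_0·(Z_L + jZ_0·tanβl)/(Z_0 + jZ_L·tanβl) = 84.3 + j94.1 Ω
Γ_s = (Z_in − Z_s)/(Z_in + Z_s) = (34.3 + j94.1)/(134 + j94.1), |Γ_s| = 0.611
VSWR = (1 + |Γ_s|)/(1 − |Γ_s|)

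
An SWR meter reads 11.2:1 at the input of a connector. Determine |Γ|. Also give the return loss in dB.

|Γ| = (S − 1)/(S + 1) = (11.2 − 1)/(11.2 + 1) = 10.2/12.2
RL = −20·log₁₀|Γ| = −20·log₁₀(0.836)

|Γ| ≈ 0.836; return loss ≈ 1.56 dB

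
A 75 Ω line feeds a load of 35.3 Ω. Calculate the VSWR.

VSWR ≈ 2.12

For a purely resistive load, VSWR = R_L/Z_0 or Z_0/R_L (whichever > 1) = 75/35.3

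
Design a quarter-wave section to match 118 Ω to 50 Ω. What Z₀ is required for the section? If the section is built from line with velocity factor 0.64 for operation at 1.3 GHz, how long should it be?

Z_qwt = √(Z_0·R_L) = √(50 × 118) = √5900
λ = 0.64·c/f = 0.148 m, so l = λ/4 = 0.0369 m

Z_qwt ≈ 76.8 Ω; length ≈ 3.69 cm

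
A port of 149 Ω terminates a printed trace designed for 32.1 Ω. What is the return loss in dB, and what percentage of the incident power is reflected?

Γ = (149 − 32.1)/(149 + 32.1) = 0.645
RL = −20·log₁₀(0.645) = 3.8 dB
P_refl/P_inc = |Γ|² = 0.417

RL ≈ 3.8 dB; 41.7% of incident power reflected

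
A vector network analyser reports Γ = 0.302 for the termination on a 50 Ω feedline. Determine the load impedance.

Z_L = Z_0·(1 + Γ)/(1 − Γ) = 50·(1.3)/(0.698)

Z_L ≈ 93.3 Ω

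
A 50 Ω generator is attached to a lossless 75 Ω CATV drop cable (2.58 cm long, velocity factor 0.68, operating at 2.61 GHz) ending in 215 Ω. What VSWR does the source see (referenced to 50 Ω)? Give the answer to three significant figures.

λ = v/f = 0.68·c / 2.61 GHz = 0.0782 m
βl = 2π·l/λ = 2π × 0.33 = 119°
tan(βl) = -1.82
Z_in = Z_0·(Z_L + jZ_0·tanβl)/(Z_0 + jZ_L·tanβl) = 32.9 + j35 Ω
Γ_s = (Z_in − Z_s)/(Z_in + Z_s) = (-17.1 + j35)/(82.9 + j35), |Γ_s| = 0.433
VSWR = (1 + |Γ_s|)/(1 − |Γ_s|)

VSWR ≈ 2.53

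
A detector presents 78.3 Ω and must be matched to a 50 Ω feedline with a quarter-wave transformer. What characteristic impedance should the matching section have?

Z_qwt ≈ 62.6 Ω

Z_qwt = √(Z_0·R_L) = √(50 × 78.3) = √3915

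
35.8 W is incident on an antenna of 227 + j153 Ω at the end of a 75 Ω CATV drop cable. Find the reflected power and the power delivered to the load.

|Γ| = |(152 + j153)/(302 + j153)| = 0.637
|Γ|² = 0.406
P_refl = |Γ|²·P_inc = 14.5 W, P_del = (1 − |Γ|²)·P_inc = 21.3 W

P_reflected ≈ 14.5 W; P_delivered ≈ 21.3 W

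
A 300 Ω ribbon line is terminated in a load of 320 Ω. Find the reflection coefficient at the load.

Γ = (Z_L − Z_0)/(Z_L + Z_0) = (320 − 300)/(320 + 300) = 20/620

Γ = 0.0323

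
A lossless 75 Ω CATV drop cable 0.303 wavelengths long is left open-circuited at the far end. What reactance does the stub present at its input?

βl = 2π × 0.303 = 109°
tan(βl) = -2.89
For an open-circuited stub, Z_in = −jZ_0·cot(βl) = −jZ_0/tan(βl)

X_in ≈ 25.9 Ω (inductive)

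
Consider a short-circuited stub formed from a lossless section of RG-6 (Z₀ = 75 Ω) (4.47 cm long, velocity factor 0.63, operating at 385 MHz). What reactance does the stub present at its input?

X_in ≈ 48.3 Ω (inductive)

λ = v/f = 0.63·c / 385 MHz = 0.491 m
βl = 2π·l/λ = 2π × 0.0911 = 32.8°
tan(βl) = 0.644
For a short-circuited stub, Z_in = jZ_0·tan(βl)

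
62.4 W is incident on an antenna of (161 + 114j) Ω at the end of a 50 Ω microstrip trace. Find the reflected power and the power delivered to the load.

|Γ| = |(111 + j114)/(211 + j114)| = 0.663
|Γ|² = 0.44
P_refl = |Γ|²·P_inc = 27.5 W, P_del = (1 − |Γ|²)·P_inc = 34.9 W

P_reflected ≈ 27.5 W; P_delivered ≈ 34.9 W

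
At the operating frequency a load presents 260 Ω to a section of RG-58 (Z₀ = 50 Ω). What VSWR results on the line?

Γ = (260 − 50)/(260 + 50) = 0.677
VSWR = (1 + 0.677)/(1 − 0.677)

VSWR ≈ 5.2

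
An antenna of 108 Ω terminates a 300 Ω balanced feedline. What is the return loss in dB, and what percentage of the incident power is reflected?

RL ≈ 6.55 dB; 22.1% of incident power reflected

Γ = (108 − 300)/(108 + 300) = -0.471
RL = −20·log₁₀(0.471) = 6.55 dB
P_refl/P_inc = |Γ|² = 0.221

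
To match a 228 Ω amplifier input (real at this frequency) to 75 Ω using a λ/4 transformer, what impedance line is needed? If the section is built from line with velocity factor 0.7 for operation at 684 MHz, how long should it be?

Z_qwt = √(Z_0·R_L) = √(75 × 228) = √17100
λ = 0.7·c/f = 0.307 m, so l = λ/4 = 0.0768 m

Z_qwt ≈ 131 Ω; length ≈ 7.68 cm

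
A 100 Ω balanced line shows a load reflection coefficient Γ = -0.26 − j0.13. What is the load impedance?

Z_L ≈ 57.1 − j16.2 Ω

Z_L = Z_0·(1 + Γ)/(1 − Γ) = 100·(0.74 − j0.13)/(1.26 + j0.13)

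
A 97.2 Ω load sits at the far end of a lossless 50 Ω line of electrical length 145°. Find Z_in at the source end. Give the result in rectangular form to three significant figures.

Z_in ≈ 50.8 + j34.1 Ω

tan(βl) = tan(145°) = -0.7
Z_in = Z_0·(Z_L + jZ_0·tanβl)/(Z_0 + jZ_L·tanβl)
     = 50·(97.2 − j35)/(50 − j68.1)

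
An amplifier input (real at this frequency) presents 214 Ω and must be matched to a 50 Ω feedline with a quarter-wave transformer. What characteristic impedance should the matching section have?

Z_qwt ≈ 103 Ω

Z_qwt = √(Z_0·R_L) = √(50 × 214) = √10700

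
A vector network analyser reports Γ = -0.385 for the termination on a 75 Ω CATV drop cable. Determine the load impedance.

Z_L = Z_0·(1 + Γ)/(1 − Γ) = 75·(0.615)/(1.39)

Z_L ≈ 33.3 Ω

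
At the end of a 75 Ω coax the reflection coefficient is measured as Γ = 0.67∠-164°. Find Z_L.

Z_L ≈ 15.1 − j10.1 Ω

Z_L = Z_0·(1 + Γ)/(1 − Γ) = 75·(0.356 − j0.185)/(1.64 + j0.185)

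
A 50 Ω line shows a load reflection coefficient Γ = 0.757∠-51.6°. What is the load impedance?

Z_L = Z_0·(1 + Γ)/(1 − Γ) = 50·(1.47 − j0.593)/(0.53 + j0.593)

Z_L ≈ 33.7 − j93.8 Ω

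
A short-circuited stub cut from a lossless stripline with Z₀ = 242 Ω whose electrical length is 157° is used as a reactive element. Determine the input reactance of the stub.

X_in ≈ -103 Ω (capacitive)

tan(βl) = -0.424
For a short-circuited stub, Z_in = jZ_0·tan(βl)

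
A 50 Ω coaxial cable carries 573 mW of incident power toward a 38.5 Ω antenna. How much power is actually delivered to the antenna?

P_delivered ≈ 563 mW

Γ = (38.5 − 50)/(38.5 + 50) = -0.13
|Γ|² = 0.0169
P_refl = |Γ|²·P_inc = 9.68 mW, P_del = (1 − |Γ|²)·P_inc = 563 mW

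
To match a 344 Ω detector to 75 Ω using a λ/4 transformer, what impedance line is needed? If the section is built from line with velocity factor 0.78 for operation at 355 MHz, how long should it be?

Z_qwt = √(Z_0·R_L) = √(75 × 344) = √25800
λ = 0.78·c/f = 0.659 m, so l = λ/4 = 0.165 m

Z_qwt ≈ 161 Ω; length ≈ 16.5 cm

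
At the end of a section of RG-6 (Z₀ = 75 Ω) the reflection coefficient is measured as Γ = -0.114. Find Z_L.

Z_L = Z_0·(1 + Γ)/(1 − Γ) = 75·(0.886)/(1.11)

Z_L ≈ 59.6 Ω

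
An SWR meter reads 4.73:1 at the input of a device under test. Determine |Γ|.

|Γ| ≈ 0.651

|Γ| = (S − 1)/(S + 1) = (4.73 − 1)/(4.73 + 1) = 3.73/5.73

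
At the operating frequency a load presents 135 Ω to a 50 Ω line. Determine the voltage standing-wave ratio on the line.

For a purely resistive load, VSWR = R_L/Z_0 or Z_0/R_L (whichever > 1) = 135/50

VSWR ≈ 2.7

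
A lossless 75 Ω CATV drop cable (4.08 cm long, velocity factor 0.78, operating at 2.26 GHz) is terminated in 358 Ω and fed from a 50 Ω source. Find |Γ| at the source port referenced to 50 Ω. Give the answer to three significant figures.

|Γ| ≈ 0.7

λ = v/f = 0.78·c / 2.26 GHz = 0.104 m
βl = 2π·l/λ = 2π × 0.394 = 142°
tan(βl) = -0.785
Z_in = Z_0·(Z_L + jZ_0·tanβl)/(Z_0 + jZ_L·tanβl) = 38.5 + j85.2 Ω
Γ_s = (Z_in − Z_s)/(Z_in + Z_s) = (-11.5 + j85.2)/(88.5 + j85.2), |Γ_s| = 0.7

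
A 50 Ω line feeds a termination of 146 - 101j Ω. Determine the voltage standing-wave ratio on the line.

VSWR ≈ 4.43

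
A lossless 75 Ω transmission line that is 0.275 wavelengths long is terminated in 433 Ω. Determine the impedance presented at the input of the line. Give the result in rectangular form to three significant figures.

βl = 2π × 0.275 = 99°
tan(βl) = tan(99°) = -6.31
Z_in = Z_0·(Z_L + jZ_0·tanβl)/(Z_0 + jZ_L·tanβl)
     = 75·(433 − j474)/(75 − j2730)

Z_in ≈ 13.3 + j11.5 Ω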